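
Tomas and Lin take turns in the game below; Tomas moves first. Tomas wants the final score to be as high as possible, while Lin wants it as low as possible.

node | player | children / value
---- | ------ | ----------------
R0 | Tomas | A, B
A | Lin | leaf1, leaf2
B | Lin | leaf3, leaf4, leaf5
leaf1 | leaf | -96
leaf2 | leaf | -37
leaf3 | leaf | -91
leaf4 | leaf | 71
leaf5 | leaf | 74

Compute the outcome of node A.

-96

A (Lin): min(-96, -37) = -96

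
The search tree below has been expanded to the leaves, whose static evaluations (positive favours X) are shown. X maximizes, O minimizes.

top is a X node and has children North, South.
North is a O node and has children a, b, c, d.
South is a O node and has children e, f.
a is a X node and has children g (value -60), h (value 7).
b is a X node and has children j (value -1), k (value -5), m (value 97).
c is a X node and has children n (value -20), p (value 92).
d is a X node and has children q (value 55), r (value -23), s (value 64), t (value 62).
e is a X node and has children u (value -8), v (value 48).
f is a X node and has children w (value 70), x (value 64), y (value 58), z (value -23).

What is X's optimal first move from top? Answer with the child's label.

a (X): max(-60, 7) = 7
b (X): max(-1, -5, 97) = 97
c (X): max(-20, 92) = 92
d (X): max(55, -23, 64, 62) = 64
North (O): min(7, 97, 92, 64) = 7
e (X): max(-8, 48) = 48
f (X): max(70, 64, 58, -23) = 70
South (O): min(48, 70) = 48
top (X): max(7, 48) = 48
X at top wants the highest of {North=7, South=48}, so chooses South.

South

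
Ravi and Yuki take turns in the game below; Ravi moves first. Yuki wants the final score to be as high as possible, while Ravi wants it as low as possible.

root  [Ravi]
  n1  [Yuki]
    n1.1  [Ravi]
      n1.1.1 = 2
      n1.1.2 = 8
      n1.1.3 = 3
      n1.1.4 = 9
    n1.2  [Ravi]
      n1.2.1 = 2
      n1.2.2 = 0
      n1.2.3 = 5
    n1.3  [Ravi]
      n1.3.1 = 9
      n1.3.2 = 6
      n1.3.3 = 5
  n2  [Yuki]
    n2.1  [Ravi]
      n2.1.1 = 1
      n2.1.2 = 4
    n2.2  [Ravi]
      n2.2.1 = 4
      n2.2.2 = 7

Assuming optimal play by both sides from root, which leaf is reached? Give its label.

n1.1 (Ravi): min(2, 8, 3, 9) = 2
n1.2 (Ravi): min(2, 0, 5) = 0
n1.3 (Ravi): min(9, 6, 5) = 5
n1 (Yuki): max(2, 0, 5) = 5
n2.1 (Ravi): min(1, 4) = 1
n2.2 (Ravi): min(4, 7) = 4
n2 (Yuki): max(1, 4) = 4
root (Ravi): min(5, 4) = 4
At root, Ravi picks n2 (lowest: 4).
At n2, Yuki picks n2.2 (highest: 4).
At n2.2, Ravi picks n2.2.1 (lowest: 4).
Terminal value 4.

n2.2.1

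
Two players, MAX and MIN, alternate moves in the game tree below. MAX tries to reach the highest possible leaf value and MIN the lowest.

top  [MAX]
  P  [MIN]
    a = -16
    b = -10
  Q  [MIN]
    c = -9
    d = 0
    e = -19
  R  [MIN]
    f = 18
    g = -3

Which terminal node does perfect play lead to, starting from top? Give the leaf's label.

P (MIN): min(-16, -10) = -16
Q (MIN): min(-9, 0, -19) = -19
R (MIN): min(18, -3) = -3
top (MAX): max(-16, -19, -3) = -3
At top, MAX picks R (highest: -3).
At R, MIN picks g (lowest: -3).
Terminal value -3.

g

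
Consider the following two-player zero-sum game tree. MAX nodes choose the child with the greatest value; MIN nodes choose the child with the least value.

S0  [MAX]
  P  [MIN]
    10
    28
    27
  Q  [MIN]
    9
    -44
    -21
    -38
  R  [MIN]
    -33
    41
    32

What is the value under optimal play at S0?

10

P (MIN): min(10, 28, 27) = 10
Q (MIN): min(9, -44, -21, -38) = -44
R (MIN): min(-33, 41, 32) = -33
S0 (MAX): max(10, -44, -33) = 10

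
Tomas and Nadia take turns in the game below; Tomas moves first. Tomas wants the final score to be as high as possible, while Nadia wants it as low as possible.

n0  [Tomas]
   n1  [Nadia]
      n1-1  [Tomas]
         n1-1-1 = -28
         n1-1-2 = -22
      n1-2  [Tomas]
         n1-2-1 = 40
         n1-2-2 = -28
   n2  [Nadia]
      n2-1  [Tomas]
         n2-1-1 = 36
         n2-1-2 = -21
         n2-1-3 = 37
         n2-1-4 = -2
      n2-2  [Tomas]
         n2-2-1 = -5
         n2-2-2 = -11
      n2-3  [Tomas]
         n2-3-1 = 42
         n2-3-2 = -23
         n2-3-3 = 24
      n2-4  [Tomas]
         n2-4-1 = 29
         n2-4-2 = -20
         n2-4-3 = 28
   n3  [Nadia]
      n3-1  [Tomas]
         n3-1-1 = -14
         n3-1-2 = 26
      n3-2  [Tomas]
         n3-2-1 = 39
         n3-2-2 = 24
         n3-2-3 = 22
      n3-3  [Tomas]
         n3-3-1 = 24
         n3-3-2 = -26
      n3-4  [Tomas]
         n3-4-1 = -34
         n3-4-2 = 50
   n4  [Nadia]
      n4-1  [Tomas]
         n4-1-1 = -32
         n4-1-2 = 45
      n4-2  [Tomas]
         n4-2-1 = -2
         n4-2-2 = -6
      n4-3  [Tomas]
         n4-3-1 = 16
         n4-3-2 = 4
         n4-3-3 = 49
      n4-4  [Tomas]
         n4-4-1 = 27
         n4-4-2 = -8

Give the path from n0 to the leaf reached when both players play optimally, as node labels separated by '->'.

n1-1 (Tomas): max(-28, -22) = -22
n1-2 (Tomas): max(40, -28) = 40
n1 (Nadia): min(-22, 40) = -22
n2-1 (Tomas): max(36, -21, 37, -2) = 37
n2-2 (Tomas): max(-5, -11) = -5
n2-3 (Tomas): max(42, -23, 24) = 42
n2-4 (Tomas): max(29, -20, 28) = 29
n2 (Nadia): min(37, -5, 42, 29) = -5
n3-1 (Tomas): max(-14, 26) = 26
n3-2 (Tomas): max(39, 24, 22) = 39
n3-3 (Tomas): max(24, -26) = 24
n3-4 (Tomas): max(-34, 50) = 50
n3 (Nadia): min(26, 39, 24, 50) = 24
n4-1 (Tomas): max(-32, 45) = 45
n4-2 (Tomas): max(-2, -6) = -2
n4-3 (Tomas): max(16, 4, 49) = 49
n4-4 (Tomas): max(27, -8) = 27
n4 (Nadia): min(45, -2, 49, 27) = -2
n0 (Tomas): max(-22, -5, 24, -2) = 24
At n0, Tomas picks n3 (highest: 24).
At n3, Nadia picks n3-3 (lowest: 24).
At n3-3, Tomas picks n3-3-1 (highest: 24).
Terminal value 24.

n0 -> n3 -> n3-3 -> n3-3-1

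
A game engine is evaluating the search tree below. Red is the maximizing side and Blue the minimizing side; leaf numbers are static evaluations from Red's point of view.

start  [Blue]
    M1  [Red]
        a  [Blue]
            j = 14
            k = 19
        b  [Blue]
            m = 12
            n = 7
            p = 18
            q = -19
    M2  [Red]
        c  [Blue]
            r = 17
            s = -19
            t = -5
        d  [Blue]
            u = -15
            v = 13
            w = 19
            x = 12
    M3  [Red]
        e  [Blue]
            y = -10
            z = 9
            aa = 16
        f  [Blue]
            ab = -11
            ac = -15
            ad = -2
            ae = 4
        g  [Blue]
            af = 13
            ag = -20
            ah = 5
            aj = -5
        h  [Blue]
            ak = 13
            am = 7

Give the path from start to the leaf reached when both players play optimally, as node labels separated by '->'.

start -> M2 -> d -> u

a (Blue): min(14, 19) = 14
b (Blue): min(12, 7, 18, -19) = -19
M1 (Red): max(14, -19) = 14
c (Blue): min(17, -19, -5) = -19
d (Blue): min(-15, 13, 19, 12) = -15
M2 (Red): max(-19, -15) = -15
e (Blue): min(-10, 9, 16) = -10
f (Blue): min(-11, -15, -2, 4) = -15
g (Blue): min(13, -20, 5, -5) = -20
h (Blue): min(13, 7) = 7
M3 (Red): max(-10, -15, -20, 7) = 7
start (Blue): min(14, -15, 7) = -15
At start, Blue picks M2 (lowest: -15).
At M2, Red picks d (highest: -15).
At d, Blue picks u (lowest: -15).
Terminal value -15.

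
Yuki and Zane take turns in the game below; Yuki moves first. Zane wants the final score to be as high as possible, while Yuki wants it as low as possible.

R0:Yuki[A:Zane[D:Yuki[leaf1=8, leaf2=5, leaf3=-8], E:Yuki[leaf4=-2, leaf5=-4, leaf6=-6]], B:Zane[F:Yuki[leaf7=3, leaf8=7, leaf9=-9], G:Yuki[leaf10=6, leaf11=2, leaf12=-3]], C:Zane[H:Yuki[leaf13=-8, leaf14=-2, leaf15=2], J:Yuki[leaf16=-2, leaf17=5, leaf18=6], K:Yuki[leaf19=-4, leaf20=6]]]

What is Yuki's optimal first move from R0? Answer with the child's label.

D (Yuki): min(8, 5, -8) = -8
E (Yuki): min(-2, -4, -6) = -6
A (Zane): max(-8, -6) = -6
F (Yuki): min(3, 7, -9) = -9
G (Yuki): min(6, 2, -3) = -3
B (Zane): max(-9, -3) = -3
H (Yuki): min(-8, -2, 2) = -8
J (Yuki): min(-2, 5, 6) = -2
K (Yuki): min(-4, 6) = -4
C (Zane): max(-8, -2, -4) = -2
R0 (Yuki): min(-6, -3, -2) = -6
Yuki at R0 wants the lowest of {A=-6, B=-3, C=-2}, so chooses A.

A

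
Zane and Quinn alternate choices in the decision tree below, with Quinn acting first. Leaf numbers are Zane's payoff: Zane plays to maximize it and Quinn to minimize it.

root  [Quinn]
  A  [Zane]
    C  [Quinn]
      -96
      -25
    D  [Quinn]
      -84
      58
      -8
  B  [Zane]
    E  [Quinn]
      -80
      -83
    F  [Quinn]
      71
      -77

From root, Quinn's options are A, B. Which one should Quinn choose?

A

C (Quinn): min(-96, -25) = -96
D (Quinn): min(-84, 58, -8) = -84
A (Zane): max(-96, -84) = -84
E (Quinn): min(-80, -83) = -83
F (Quinn): min(71, -77) = -77
B (Zane): max(-83, -77) = -77
root (Quinn): min(-84, -77) = -84
Quinn at root wants the lowest of {A=-84, B=-77}, so chooses A.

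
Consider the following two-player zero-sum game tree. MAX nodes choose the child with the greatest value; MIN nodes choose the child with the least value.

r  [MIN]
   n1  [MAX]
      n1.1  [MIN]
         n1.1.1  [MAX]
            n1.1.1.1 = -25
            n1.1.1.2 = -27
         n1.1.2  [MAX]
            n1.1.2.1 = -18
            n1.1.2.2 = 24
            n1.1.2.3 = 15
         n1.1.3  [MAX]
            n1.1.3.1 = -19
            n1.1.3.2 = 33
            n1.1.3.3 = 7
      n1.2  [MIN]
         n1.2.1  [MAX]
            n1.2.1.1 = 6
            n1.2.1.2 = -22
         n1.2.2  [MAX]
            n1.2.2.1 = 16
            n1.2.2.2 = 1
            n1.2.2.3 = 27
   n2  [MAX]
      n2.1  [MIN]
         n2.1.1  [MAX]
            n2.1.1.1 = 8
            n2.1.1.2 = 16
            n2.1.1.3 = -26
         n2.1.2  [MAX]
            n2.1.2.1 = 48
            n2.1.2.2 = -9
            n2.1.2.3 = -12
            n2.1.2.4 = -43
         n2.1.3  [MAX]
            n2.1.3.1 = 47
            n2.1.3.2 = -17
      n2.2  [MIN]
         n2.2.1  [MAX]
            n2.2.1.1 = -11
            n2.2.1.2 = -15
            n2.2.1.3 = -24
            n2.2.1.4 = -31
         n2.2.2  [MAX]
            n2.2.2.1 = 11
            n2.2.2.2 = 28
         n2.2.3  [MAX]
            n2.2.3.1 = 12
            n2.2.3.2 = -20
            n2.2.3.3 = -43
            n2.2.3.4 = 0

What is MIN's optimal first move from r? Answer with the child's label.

n1

n1.1.1 (MAX): max(-25, -27) = -25
n1.1.2 (MAX): max(-18, 24, 15) = 24
n1.1.3 (MAX): max(-19, 33, 7) = 33
n1.1 (MIN): min(-25, 24, 33) = -25
n1.2.1 (MAX): max(6, -22) = 6
n1.2.2 (MAX): max(16, 1, 27) = 27
n1.2 (MIN): min(6, 27) = 6
n1 (MAX): max(-25, 6) = 6
n2.1.1 (MAX): max(8, 16, -26) = 16
n2.1.2 (MAX): max(48, -9, -12, -43) = 48
n2.1.3 (MAX): max(47, -17) = 47
n2.1 (MIN): min(16, 48, 47) = 16
n2.2.1 (MAX): max(-11, -15, -24, -31) = -11
n2.2.2 (MAX): max(11, 28) = 28
n2.2.3 (MAX): max(12, -20, -43, 0) = 12
n2.2 (MIN): min(-11, 28, 12) = -11
n2 (MAX): max(16, -11) = 16
r (MIN): min(6, 16) = 6
MIN at r wants the lowest of {n1=6, n2=16}, so chooses n1.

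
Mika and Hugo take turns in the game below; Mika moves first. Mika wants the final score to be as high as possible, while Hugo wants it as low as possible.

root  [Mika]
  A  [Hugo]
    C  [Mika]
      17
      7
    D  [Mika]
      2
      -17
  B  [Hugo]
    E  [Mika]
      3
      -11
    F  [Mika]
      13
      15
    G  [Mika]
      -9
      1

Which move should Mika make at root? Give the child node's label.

C (Mika): max(17, 7) = 17
D (Mika): max(2, -17) = 2
A (Hugo): min(17, 2) = 2
E (Mika): max(3, -11) = 3
F (Mika): max(13, 15) = 15
G (Mika): max(-9, 1) = 1
B (Hugo): min(3, 15, 1) = 1
root (Mika): max(2, 1) = 2
Mika at root wants the highest of {A=2, B=1}, so chooses A.

A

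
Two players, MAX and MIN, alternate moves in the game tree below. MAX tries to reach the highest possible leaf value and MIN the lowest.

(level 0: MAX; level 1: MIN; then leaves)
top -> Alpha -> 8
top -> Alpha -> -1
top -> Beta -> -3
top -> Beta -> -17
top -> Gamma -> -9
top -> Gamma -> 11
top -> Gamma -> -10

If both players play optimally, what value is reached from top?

Alpha (MIN): min(8, -1) = -1
Beta (MIN): min(-3, -17) = -17
Gamma (MIN): min(-9, 11, -10) = -10
top (MAX): max(-1, -17, -10) = -1

-1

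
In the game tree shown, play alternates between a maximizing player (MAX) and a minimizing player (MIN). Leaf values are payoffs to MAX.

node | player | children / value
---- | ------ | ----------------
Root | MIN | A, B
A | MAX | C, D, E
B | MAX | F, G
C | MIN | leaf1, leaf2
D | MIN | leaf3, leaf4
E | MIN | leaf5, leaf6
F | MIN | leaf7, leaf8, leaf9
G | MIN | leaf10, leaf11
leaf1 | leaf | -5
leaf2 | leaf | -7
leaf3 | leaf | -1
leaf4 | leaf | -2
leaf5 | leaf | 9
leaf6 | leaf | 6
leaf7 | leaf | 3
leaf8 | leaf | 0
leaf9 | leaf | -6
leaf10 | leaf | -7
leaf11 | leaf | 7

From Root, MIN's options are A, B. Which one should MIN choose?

C (MIN): min(-5, -7) = -7
D (MIN): min(-1, -2) = -2
E (MIN): min(9, 6) = 6
A (MAX): max(-7, -2, 6) = 6
F (MIN): min(3, 0, -6) = -6
G (MIN): min(-7, 7) = -7
B (MAX): max(-6, -7) = -6
Root (MIN): min(6, -6) = -6
MIN at Root wants the lowest of {A=6, B=-6}, so chooses B.

B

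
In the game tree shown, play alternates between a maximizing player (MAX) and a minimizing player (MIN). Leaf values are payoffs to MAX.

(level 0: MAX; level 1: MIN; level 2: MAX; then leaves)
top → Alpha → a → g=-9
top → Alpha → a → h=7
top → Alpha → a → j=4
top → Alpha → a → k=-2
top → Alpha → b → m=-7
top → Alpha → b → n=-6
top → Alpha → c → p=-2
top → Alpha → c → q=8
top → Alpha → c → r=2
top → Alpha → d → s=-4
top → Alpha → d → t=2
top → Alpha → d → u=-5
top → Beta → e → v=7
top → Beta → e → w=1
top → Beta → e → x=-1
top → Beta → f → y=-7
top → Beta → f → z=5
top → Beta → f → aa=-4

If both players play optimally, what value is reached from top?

5

a (MAX): max(-9, 7, 4, -2) = 7
b (MAX): max(-7, -6) = -6
c (MAX): max(-2, 8, 2) = 8
d (MAX): max(-4, 2, -5) = 2
Alpha (MIN): min(7, -6, 8, 2) = -6
e (MAX): max(7, 1, -1) = 7
f (MAX): max(-7, 5, -4) = 5
Beta (MIN): min(7, 5) = 5
top (MAX): max(-6, 5) = 5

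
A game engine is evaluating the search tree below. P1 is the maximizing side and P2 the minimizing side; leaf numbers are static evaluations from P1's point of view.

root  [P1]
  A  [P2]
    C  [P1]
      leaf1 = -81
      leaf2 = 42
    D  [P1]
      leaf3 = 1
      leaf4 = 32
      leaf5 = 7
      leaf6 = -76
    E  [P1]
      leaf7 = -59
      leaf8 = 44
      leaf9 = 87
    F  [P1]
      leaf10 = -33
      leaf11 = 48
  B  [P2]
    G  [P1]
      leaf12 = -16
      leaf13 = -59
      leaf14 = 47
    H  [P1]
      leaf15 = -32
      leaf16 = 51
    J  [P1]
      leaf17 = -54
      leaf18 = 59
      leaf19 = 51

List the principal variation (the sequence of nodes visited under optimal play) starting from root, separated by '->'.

root -> B -> G -> leaf14

C (P1): max(-81, 42) = 42
D (P1): max(1, 32, 7, -76) = 32
E (P1): max(-59, 44, 87) = 87
F (P1): max(-33, 48) = 48
A (P2): min(42, 32, 87, 48) = 32
G (P1): max(-16, -59, 47) = 47
H (P1): max(-32, 51) = 51
J (P1): max(-54, 59, 51) = 59
B (P2): min(47, 51, 59) = 47
root (P1): max(32, 47) = 47
At root, P1 picks B (highest: 47).
At B, P2 picks G (lowest: 47).
At G, P1 picks leaf14 (highest: 47).
Terminal value 47.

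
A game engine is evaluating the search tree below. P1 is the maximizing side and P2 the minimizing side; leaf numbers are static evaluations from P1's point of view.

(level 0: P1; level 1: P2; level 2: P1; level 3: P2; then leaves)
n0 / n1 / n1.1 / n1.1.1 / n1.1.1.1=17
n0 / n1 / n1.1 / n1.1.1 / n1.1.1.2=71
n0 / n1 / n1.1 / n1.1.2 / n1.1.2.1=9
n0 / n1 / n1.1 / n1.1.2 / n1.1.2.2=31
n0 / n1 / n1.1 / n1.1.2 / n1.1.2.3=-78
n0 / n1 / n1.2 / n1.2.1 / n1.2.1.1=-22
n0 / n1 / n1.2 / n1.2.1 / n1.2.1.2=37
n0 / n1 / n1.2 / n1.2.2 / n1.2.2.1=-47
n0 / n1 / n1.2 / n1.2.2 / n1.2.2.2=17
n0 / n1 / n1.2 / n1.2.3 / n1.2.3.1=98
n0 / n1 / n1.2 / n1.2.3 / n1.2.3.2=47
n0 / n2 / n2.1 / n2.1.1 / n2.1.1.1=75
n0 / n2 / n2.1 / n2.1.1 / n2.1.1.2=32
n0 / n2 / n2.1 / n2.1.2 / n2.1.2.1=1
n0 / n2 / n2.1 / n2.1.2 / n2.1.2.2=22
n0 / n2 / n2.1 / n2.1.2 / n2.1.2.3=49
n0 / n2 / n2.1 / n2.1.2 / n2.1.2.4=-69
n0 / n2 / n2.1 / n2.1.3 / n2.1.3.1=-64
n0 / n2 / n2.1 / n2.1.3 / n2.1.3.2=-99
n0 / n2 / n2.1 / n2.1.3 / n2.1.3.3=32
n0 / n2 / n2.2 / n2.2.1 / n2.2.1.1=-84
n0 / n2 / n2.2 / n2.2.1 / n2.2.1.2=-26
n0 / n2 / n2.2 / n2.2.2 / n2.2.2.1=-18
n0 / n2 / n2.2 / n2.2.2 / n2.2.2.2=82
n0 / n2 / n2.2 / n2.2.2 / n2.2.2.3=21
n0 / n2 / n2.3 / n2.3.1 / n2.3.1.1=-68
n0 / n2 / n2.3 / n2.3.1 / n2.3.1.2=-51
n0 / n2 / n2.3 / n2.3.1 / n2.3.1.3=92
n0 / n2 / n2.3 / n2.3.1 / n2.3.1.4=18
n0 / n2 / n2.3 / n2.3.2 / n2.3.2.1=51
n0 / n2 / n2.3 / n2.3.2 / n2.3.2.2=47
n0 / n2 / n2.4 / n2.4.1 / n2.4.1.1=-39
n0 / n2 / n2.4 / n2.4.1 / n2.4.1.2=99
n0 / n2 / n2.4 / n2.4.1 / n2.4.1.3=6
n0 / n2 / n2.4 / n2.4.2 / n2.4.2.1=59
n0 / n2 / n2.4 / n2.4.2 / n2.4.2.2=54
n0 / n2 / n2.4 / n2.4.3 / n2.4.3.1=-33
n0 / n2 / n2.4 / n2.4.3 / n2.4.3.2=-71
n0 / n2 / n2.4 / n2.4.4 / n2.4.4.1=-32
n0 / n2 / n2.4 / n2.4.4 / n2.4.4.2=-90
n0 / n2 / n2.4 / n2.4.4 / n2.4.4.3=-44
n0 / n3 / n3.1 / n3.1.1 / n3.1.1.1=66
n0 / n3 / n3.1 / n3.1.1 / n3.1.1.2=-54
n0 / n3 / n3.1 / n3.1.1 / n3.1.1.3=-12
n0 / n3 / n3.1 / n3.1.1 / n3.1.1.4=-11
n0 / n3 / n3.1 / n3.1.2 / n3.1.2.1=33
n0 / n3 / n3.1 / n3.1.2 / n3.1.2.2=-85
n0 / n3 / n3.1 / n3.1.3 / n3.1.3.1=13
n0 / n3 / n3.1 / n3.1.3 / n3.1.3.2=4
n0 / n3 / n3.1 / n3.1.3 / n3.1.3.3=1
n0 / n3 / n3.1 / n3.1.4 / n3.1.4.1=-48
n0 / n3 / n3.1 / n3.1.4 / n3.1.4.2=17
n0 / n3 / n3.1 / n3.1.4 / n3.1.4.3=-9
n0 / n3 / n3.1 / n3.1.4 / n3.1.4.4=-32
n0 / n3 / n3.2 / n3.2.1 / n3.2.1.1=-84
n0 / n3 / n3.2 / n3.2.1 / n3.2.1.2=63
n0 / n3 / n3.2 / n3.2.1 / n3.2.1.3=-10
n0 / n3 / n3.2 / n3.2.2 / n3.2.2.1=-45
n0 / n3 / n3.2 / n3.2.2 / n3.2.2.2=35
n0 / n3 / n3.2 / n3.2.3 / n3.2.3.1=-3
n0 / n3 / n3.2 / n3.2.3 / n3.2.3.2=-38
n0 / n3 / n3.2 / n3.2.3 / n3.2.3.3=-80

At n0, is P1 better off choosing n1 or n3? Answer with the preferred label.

n1

n1.1.1 (P2): min(17, 71) = 17
n1.1.2 (P2): min(9, 31, -78) = -78
n1.1 (P1): max(17, -78) = 17
n1.2.1 (P2): min(-22, 37) = -22
n1.2.2 (P2): min(-47, 17) = -47
n1.2.3 (P2): min(98, 47) = 47
n1.2 (P1): max(-22, -47, 47) = 47
n1 (P2): min(17, 47) = 17
n3.1.1 (P2): min(66, -54, -12, -11) = -54
n3.1.2 (P2): min(33, -85) = -85
n3.1.3 (P2): min(13, 4, 1) = 1
n3.1.4 (P2): min(-48, 17, -9, -32) = -48
n3.1 (P1): max(-54, -85, 1, -48) = 1
n3.2.1 (P2): min(-84, 63, -10) = -84
n3.2.2 (P2): min(-45, 35) = -45
n3.2.3 (P2): min(-3, -38, -80) = -80
n3.2 (P1): max(-84, -45, -80) = -45
n3 (P2): min(1, -45) = -45
P1 prefers the higher value; n1=17, n3=-45. n1 is better since 17 > -45.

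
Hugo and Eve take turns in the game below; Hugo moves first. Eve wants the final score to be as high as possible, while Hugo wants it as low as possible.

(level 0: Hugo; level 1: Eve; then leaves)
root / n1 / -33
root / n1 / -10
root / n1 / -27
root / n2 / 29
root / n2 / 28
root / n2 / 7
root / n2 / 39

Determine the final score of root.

n1 (Eve): max(-33, -10, -27) = -10
n2 (Eve): max(29, 28, 7, 39) = 39
root (Hugo): min(-10, 39) = -10

-10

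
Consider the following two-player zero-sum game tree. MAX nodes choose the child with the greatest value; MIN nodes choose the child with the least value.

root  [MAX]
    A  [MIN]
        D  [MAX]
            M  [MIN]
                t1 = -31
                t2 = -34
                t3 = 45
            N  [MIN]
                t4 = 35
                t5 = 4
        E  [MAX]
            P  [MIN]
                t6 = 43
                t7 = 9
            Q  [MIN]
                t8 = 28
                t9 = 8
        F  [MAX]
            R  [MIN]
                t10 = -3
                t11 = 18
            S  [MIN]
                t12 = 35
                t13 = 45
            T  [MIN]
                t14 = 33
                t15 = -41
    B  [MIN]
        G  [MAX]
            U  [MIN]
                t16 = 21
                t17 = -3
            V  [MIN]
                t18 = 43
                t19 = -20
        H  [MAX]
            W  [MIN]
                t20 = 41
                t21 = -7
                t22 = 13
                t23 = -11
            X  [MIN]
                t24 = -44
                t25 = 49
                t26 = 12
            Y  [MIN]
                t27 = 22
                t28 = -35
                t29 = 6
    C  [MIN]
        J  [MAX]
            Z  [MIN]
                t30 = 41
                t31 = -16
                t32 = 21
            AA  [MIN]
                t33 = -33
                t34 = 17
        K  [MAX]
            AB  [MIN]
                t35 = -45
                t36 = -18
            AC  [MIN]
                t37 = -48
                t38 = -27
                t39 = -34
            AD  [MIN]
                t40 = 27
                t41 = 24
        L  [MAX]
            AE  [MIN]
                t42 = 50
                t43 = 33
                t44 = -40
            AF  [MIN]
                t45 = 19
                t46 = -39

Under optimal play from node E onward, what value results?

9

P (MIN): min(43, 9) = 9
Q (MIN): min(28, 8) = 8
E (MAX): max(9, 8) = 9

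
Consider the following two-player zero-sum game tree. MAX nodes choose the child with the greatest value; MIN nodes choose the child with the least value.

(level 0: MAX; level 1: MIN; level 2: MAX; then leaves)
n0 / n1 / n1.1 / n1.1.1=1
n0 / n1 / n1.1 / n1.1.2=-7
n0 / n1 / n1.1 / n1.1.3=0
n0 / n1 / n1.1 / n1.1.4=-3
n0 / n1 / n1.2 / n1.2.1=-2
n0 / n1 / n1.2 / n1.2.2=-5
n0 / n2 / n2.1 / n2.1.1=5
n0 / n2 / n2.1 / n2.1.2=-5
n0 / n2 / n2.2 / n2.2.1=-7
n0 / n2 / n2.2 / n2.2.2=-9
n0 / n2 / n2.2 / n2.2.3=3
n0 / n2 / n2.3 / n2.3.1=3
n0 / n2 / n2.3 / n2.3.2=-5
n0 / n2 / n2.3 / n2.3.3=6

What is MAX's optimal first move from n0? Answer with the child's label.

n1.1 (MAX): max(1, -7, 0, -3) = 1
n1.2 (MAX): max(-2, -5) = -2
n1 (MIN): min(1, -2) = -2
n2.1 (MAX): max(5, -5) = 5
n2.2 (MAX): max(-7, -9, 3) = 3
n2.3 (MAX): max(3, -5, 6) = 6
n2 (MIN): min(5, 3, 6) = 3
n0 (MAX): max(-2, 3) = 3
MAX at n0 wants the highest of {n1=-2, n2=3}, so chooses n2.

n2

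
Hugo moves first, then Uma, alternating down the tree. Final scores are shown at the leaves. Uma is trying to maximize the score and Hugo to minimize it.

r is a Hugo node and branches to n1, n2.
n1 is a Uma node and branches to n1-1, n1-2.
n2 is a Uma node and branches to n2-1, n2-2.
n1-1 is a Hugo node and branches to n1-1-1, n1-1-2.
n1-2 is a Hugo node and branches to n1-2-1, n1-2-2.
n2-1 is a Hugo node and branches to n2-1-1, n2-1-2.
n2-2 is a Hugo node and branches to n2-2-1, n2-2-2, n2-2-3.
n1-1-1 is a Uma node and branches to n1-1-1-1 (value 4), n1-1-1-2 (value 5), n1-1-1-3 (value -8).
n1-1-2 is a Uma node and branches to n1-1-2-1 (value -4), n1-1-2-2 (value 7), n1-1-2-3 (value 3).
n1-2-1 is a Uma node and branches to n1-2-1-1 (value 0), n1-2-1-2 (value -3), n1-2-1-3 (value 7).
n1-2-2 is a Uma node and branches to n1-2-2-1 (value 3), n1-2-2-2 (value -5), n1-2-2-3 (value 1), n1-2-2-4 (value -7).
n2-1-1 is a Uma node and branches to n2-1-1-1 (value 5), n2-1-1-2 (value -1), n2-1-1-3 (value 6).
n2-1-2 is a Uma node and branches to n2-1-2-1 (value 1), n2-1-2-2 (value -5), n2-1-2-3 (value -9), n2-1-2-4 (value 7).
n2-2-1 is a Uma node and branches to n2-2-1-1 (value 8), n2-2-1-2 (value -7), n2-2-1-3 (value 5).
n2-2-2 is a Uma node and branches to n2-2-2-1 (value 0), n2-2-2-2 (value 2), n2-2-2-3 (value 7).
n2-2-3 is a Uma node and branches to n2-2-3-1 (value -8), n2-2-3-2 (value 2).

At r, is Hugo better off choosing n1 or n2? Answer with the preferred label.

n1-1-1 (Uma): max(4, 5, -8) = 5
n1-1-2 (Uma): max(-4, 7, 3) = 7
n1-1 (Hugo): min(5, 7) = 5
n1-2-1 (Uma): max(0, -3, 7) = 7
n1-2-2 (Uma): max(3, -5, 1, -7) = 3
n1-2 (Hugo): min(7, 3) = 3
n1 (Uma): max(5, 3) = 5
n2-1-1 (Uma): max(5, -1, 6) = 6
n2-1-2 (Uma): max(1, -5, -9, 7) = 7
n2-1 (Hugo): min(6, 7) = 6
n2-2-1 (Uma): max(8, -7, 5) = 8
n2-2-2 (Uma): max(0, 2, 7) = 7
n2-2-3 (Uma): max(-8, 2) = 2
n2-2 (Hugo): min(8, 7, 2) = 2
n2 (Uma): max(6, 2) = 6
Hugo prefers the lower value; n1=5, n2=6. n1 is better since 5 < 6.

n1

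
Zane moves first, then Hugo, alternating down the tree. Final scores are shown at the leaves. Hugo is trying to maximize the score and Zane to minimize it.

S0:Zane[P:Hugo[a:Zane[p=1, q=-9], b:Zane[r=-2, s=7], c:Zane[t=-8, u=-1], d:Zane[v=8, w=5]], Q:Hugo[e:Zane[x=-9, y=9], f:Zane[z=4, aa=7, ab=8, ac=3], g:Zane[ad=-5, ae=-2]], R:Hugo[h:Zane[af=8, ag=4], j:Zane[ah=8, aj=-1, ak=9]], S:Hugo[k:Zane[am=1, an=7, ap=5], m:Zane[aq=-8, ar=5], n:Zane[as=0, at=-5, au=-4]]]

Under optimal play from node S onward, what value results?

1

k (Zane): min(1, 7, 5) = 1
m (Zane): min(-8, 5) = -8
n (Zane): min(0, -5, -4) = -5
S (Hugo): max(1, -8, -5) = 1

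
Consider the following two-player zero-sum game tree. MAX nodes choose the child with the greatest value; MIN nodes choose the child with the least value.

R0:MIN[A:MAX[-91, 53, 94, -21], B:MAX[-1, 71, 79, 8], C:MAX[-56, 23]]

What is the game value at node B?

79

B (MAX): max(-1, 71, 79, 8) = 79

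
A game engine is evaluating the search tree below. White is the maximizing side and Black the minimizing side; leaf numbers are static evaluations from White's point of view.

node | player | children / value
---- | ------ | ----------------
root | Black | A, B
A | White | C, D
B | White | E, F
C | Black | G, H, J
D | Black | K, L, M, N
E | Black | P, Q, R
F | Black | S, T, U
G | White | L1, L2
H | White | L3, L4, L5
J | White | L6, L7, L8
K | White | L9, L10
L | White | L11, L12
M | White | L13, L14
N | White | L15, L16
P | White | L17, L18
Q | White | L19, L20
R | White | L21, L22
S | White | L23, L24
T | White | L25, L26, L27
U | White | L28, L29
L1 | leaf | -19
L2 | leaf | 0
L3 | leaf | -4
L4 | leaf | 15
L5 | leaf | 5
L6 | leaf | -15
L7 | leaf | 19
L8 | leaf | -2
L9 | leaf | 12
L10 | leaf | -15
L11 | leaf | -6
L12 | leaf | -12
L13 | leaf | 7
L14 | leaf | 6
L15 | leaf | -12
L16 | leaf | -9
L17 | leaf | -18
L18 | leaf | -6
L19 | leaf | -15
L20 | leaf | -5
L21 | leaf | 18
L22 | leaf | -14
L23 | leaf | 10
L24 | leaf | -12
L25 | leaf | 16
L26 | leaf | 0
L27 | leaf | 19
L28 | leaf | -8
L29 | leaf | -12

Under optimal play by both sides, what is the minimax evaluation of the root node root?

-6

G (White): max(-19, 0) = 0
H (White): max(-4, 15, 5) = 15
J (White): max(-15, 19, -2) = 19
C (Black): min(0, 15, 19) = 0
K (White): max(12, -15) = 12
L (White): max(-6, -12) = -6
M (White): max(7, 6) = 7
N (White): max(-12, -9) = -9
D (Black): min(12, -6, 7, -9) = -9
A (White): max(0, -9) = 0
P (White): max(-18, -6) = -6
Q (White): max(-15, -5) = -5
R (White): max(18, -14) = 18
E (Black): min(-6, -5, 18) = -6
S (White): max(10, -12) = 10
T (White): max(16, 0, 19) = 19
U (White): max(-8, -12) = -8
F (Black): min(10, 19, -8) = -8
B (White): max(-6, -8) = -6
root (Black): min(0, -6) = -6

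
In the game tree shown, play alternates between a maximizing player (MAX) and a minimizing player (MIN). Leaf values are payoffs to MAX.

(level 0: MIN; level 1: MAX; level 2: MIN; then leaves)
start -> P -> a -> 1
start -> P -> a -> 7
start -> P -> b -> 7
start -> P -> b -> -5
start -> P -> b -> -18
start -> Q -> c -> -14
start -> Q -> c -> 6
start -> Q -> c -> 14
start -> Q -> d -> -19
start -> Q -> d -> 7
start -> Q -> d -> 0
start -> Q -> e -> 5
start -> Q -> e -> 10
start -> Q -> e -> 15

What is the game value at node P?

1

a (MIN): min(1, 7) = 1
b (MIN): min(7, -5, -18) = -18
P (MAX): max(1, -18) = 1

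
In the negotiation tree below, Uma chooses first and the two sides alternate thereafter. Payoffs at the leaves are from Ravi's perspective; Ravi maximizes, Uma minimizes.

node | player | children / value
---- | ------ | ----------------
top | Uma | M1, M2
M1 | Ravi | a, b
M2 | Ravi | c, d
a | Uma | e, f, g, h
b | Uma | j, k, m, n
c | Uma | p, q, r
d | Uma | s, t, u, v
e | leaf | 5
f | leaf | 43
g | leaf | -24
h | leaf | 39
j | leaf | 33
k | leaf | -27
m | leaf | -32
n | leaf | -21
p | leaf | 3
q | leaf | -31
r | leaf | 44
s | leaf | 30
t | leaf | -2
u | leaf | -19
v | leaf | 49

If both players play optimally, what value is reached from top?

a (Uma): min(5, 43, -24, 39) = -24
b (Uma): min(33, -27, -32, -21) = -32
M1 (Ravi): max(-24, -32) = -24
c (Uma): min(3, -31, 44) = -31
d (Uma): min(30, -2, -19, 49) = -19
M2 (Ravi): max(-31, -19) = -19
top (Uma): min(-24, -19) = -24

-24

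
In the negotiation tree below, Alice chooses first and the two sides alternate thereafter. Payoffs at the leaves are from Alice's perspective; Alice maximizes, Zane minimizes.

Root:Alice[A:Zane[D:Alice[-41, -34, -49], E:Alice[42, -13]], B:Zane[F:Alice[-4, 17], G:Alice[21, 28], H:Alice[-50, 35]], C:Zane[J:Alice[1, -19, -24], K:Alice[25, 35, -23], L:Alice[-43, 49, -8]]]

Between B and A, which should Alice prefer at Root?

B

F (Alice): max(-4, 17) = 17
G (Alice): max(21, 28) = 28
H (Alice): max(-50, 35) = 35
B (Zane): min(17, 28, 35) = 17
D (Alice): max(-41, -34, -49) = -34
E (Alice): max(42, -13) = 42
A (Zane): min(-34, 42) = -34
Alice prefers the higher value; B=17, A=-34. B is better since 17 > -34.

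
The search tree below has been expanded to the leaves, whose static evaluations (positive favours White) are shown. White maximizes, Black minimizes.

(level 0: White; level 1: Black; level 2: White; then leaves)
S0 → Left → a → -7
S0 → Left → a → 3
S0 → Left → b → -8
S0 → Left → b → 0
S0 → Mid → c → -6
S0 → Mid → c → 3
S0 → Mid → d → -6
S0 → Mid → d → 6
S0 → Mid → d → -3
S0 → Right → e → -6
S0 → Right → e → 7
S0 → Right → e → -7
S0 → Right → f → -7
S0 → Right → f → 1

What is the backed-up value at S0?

a (White): max(-7, 3) = 3
b (White): max(-8, 0) = 0
Left (Black): min(3, 0) = 0
c (White): max(-6, 3) = 3
d (White): max(-6, 6, -3) = 6
Mid (Black): min(3, 6) = 3
e (White): max(-6, 7, -7) = 7
f (White): max(-7, 1) = 1
Right (Black): min(7, 1) = 1
S0 (White): max(0, 3, 1) = 3

3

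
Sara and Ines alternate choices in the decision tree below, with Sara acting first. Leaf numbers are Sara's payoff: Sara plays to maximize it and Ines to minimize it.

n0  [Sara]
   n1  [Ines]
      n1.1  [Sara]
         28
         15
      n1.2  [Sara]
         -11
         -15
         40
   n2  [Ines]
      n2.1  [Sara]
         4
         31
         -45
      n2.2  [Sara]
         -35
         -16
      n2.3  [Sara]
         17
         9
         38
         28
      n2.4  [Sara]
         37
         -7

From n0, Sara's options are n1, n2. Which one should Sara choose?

n1

n1.1 (Sara): max(28, 15) = 28
n1.2 (Sara): max(-11, -15, 40) = 40
n1 (Ines): min(28, 40) = 28
n2.1 (Sara): max(4, 31, -45) = 31
n2.2 (Sara): max(-35, -16) = -16
n2.3 (Sara): max(17, 9, 38, 28) = 38
n2.4 (Sara): max(37, -7) = 37
n2 (Ines): min(31, -16, 38, 37) = -16
n0 (Sara): max(28, -16) = 28
Sara at n0 wants the highest of {n1=28, n2=-16}, so chooses n1.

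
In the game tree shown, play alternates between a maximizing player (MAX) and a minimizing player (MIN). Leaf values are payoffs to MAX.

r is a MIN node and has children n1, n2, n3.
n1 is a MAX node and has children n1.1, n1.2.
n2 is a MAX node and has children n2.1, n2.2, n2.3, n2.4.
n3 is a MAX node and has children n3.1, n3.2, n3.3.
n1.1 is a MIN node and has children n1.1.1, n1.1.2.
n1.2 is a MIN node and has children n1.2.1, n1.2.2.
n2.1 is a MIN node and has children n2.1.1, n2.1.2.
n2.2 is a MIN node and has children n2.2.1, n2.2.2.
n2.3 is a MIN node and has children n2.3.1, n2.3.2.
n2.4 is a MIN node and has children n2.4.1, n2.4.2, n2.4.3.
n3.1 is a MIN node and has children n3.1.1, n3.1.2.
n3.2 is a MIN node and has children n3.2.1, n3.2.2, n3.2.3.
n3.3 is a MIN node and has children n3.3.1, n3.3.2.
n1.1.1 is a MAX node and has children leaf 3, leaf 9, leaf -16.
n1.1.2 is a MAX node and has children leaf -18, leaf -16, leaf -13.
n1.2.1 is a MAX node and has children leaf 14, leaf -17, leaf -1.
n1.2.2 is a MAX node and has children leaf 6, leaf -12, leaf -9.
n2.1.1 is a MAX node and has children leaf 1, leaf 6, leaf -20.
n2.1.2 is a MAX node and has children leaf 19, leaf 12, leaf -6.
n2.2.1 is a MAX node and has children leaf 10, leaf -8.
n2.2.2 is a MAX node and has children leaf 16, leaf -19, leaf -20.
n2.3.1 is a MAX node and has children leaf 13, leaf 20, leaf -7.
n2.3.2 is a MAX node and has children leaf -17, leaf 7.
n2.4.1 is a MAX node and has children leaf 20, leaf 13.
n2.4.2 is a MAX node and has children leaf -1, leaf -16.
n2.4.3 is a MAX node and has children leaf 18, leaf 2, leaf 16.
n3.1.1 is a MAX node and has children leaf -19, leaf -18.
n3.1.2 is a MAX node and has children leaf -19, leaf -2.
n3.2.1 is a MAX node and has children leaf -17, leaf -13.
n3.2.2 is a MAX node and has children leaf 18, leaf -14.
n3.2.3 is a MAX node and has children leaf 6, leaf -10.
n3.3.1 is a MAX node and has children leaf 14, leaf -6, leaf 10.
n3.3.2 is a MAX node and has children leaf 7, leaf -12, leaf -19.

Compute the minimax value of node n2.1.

n2.1.1 (MAX): max(1, 6, -20) = 6
n2.1.2 (MAX): max(19, 12, -6) = 19
n2.1 (MIN): min(6, 19) = 6

6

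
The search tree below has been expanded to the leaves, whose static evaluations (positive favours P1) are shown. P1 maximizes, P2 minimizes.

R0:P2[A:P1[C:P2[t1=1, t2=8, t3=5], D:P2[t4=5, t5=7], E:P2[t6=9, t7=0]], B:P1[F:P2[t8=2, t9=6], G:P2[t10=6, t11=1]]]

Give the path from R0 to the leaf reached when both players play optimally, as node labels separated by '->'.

R0 -> B -> F -> t8

C (P2): min(1, 8, 5) = 1
D (P2): min(5, 7) = 5
E (P2): min(9, 0) = 0
A (P1): max(1, 5, 0) = 5
F (P2): min(2, 6) = 2
G (P2): min(6, 1) = 1
B (P1): max(2, 1) = 2
R0 (P2): min(5, 2) = 2
At R0, P2 picks B (lowest: 2).
At B, P1 picks F (highest: 2).
At F, P2 picks t8 (lowest: 2).
Terminal value 2.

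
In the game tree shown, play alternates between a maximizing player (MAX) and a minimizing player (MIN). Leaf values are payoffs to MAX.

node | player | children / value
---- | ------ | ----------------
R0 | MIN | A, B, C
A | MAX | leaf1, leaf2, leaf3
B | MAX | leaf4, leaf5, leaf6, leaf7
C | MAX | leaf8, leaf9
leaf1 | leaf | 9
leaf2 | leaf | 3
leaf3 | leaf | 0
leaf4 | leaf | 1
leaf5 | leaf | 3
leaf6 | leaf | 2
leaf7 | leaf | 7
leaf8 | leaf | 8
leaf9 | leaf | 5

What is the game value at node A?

A (MAX): max(9, 3, 0) = 9

9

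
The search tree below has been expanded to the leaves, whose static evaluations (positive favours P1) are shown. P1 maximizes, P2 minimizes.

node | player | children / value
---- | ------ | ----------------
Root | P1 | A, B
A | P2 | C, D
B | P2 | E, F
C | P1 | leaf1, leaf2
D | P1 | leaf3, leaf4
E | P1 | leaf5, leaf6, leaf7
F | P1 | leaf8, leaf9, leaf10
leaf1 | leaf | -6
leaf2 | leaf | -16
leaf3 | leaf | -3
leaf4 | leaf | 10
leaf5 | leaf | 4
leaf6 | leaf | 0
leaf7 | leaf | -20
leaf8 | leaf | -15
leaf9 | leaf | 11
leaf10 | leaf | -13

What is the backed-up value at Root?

C (P1): max(-6, -16) = -6
D (P1): max(-3, 10) = 10
A (P2): min(-6, 10) = -6
E (P1): max(4, 0, -20) = 4
F (P1): max(-15, 11, -13) = 11
B (P2): min(4, 11) = 4
Root (P1): max(-6, 4) = 4

4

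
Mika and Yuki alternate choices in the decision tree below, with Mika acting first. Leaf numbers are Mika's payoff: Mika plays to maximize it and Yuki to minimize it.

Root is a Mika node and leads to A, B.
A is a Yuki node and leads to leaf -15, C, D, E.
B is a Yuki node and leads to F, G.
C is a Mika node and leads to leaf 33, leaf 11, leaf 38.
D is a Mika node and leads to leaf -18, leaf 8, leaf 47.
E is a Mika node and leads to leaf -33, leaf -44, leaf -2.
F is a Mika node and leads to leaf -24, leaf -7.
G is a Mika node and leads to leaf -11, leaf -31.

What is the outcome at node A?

-15

C (Mika): max(33, 11, 38) = 38
D (Mika): max(-18, 8, 47) = 47
E (Mika): max(-33, -44, -2) = -2
A (Yuki): min(-15, 38, 47, -2) = -15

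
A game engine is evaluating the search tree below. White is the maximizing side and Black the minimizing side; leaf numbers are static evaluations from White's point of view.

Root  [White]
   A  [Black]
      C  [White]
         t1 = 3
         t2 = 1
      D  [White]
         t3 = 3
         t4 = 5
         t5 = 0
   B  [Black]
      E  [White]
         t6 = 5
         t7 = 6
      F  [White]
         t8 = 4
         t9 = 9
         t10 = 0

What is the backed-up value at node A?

C (White): max(3, 1) = 3
D (White): max(3, 5, 0) = 5
A (Black): min(3, 5) = 3

3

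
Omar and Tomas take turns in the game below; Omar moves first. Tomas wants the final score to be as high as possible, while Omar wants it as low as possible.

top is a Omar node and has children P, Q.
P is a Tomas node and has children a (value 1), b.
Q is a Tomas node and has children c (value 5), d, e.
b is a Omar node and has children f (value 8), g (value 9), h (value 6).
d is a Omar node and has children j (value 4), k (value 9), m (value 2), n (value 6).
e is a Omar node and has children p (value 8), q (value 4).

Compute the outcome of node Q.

5

d (Omar): min(4, 9, 2, 6) = 2
e (Omar): min(8, 4) = 4
Q (Tomas): max(5, 2, 4) = 5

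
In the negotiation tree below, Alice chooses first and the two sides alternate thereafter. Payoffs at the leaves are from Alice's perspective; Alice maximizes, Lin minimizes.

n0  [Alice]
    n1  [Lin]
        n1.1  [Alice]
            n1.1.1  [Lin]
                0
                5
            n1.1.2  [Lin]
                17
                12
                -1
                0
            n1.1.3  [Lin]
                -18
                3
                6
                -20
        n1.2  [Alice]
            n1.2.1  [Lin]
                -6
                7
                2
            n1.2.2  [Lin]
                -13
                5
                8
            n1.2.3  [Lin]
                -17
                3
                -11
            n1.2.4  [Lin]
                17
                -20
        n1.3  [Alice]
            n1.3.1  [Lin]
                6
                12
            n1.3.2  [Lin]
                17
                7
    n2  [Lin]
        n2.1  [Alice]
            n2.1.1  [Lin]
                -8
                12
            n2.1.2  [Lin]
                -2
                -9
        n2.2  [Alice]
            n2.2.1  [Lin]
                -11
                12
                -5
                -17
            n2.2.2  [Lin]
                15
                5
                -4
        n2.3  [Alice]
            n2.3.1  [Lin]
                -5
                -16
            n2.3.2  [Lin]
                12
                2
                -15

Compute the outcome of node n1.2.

-6

n1.2.1 (Lin): min(-6, 7, 2) = -6
n1.2.2 (Lin): min(-13, 5, 8) = -13
n1.2.3 (Lin): min(-17, 3, -11) = -17
n1.2.4 (Lin): min(17, -20) = -20
n1.2 (Alice): max(-6, -13, -17, -20) = -6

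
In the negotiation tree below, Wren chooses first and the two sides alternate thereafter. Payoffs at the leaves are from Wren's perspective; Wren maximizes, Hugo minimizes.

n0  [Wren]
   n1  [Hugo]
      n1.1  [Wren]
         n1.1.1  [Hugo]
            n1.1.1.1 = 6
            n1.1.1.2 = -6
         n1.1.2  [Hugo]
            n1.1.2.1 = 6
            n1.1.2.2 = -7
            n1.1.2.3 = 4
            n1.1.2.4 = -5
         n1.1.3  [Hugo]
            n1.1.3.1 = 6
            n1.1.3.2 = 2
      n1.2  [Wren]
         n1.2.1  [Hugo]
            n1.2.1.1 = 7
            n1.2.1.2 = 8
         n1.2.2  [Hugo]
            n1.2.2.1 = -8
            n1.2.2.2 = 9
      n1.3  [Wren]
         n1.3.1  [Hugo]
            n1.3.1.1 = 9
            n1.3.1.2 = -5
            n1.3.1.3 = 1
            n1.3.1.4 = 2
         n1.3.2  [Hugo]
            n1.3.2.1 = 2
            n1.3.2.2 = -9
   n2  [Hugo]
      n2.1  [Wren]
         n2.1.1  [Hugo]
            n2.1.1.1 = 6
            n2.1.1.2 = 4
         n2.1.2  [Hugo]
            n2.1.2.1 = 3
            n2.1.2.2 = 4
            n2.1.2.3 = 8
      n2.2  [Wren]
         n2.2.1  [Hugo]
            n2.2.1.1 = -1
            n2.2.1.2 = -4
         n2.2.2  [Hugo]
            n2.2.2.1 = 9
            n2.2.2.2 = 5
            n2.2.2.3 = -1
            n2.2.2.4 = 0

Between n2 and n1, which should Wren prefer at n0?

n2

n2.1.1 (Hugo): min(6, 4) = 4
n2.1.2 (Hugo): min(3, 4, 8) = 3
n2.1 (Wren): max(4, 3) = 4
n2.2.1 (Hugo): min(-1, -4) = -4
n2.2.2 (Hugo): min(9, 5, -1, 0) = -1
n2.2 (Wren): max(-4, -1) = -1
n2 (Hugo): min(4, -1) = -1
n1.1.1 (Hugo): min(6, -6) = -6
n1.1.2 (Hugo): min(6, -7, 4, -5) = -7
n1.1.3 (Hugo): min(6, 2) = 2
n1.1 (Wren): max(-6, -7, 2) = 2
n1.2.1 (Hugo): min(7, 8) = 7
n1.2.2 (Hugo): min(-8, 9) = -8
n1.2 (Wren): max(7, -8) = 7
n1.3.1 (Hugo): min(9, -5, 1, 2) = -5
n1.3.2 (Hugo): min(2, -9) = -9
n1.3 (Wren): max(-5, -9) = -5
n1 (Hugo): min(2, 7, -5) = -5
Wren prefers the higher value; n2=-1, n1=-5. n2 is better since -1 > -5.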